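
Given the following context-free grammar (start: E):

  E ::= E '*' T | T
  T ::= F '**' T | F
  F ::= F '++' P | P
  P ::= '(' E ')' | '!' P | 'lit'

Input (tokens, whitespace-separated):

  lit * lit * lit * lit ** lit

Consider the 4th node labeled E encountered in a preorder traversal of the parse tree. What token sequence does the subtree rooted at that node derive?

lit

[E [E [E [E [T [F [P lit]]]] * [T [F [P lit]]]] * [T [F [P lit]]]] * [T [F [P lit]] ** [T [F [P lit]]]]]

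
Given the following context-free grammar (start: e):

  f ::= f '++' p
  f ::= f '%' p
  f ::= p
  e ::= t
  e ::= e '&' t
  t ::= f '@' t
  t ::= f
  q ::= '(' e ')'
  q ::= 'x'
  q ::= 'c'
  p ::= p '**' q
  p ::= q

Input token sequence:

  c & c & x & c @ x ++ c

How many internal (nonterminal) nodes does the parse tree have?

[e [e [e [e [t [f [p [q c]]]]] & [t [f [p [q c]]]]] & [t [f [p [q x]]]]] & [t [f [p [q c]]] @ [t [f [f [p [q x]]] ++ [p [q c]]]]]]

27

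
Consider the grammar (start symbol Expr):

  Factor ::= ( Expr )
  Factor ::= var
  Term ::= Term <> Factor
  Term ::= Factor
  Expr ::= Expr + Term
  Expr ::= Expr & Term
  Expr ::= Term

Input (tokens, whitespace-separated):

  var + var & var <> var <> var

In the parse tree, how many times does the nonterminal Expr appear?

[Expr [Expr [Expr [Term [Factor var]]] + [Term [Factor var]]] & [Term [Term [Term [Factor var]] <> [Factor var]] <> [Factor var]]]

3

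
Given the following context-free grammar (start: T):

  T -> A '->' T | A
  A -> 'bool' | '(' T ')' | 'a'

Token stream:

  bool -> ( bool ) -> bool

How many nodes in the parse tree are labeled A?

[T [A bool] -> [T [A ( [T [A bool]] )] -> [T [A bool]]]]

4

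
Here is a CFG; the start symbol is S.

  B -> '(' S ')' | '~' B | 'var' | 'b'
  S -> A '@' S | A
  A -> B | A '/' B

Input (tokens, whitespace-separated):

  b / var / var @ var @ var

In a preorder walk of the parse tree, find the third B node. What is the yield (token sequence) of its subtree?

var

[S [A [A [A [B b]] / [B var]] / [B var]] @ [S [A [B var]] @ [S [A [B var]]]]]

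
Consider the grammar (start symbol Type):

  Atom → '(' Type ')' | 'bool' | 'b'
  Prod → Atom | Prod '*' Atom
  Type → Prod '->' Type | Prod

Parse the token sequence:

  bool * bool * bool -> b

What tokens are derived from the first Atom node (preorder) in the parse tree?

[Type [Prod [Prod [Prod [Atom bool]] * [Atom bool]] * [Atom bool]] -> [Type [Prod [Atom b]]]]

bool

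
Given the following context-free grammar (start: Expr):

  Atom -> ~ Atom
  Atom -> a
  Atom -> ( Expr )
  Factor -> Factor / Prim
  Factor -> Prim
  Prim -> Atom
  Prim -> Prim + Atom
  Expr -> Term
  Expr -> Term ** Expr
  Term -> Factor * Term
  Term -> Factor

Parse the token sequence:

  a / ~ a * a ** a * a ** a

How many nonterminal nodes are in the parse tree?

27

[Expr [Term [Factor [Factor [Prim [Atom a]]] / [Prim [Atom ~ [Atom a]]]] * [Term [Factor [Prim [Atom a]]]]] ** [Expr [Term [Factor [Prim [Atom a]]] * [Term [Factor [Prim [Atom a]]]]] ** [Expr [Term [Factor [Prim [Atom a]]]]]]]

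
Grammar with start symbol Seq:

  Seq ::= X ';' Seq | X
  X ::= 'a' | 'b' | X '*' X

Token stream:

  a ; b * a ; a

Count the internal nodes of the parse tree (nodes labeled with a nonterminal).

[Seq [X a] ; [Seq [X [X b] * [X a]] ; [Seq [X a]]]]

8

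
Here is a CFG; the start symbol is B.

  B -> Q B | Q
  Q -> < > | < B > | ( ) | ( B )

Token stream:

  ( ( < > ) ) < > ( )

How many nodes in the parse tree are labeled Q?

[B [Q ( [B [Q ( [B [Q < >]] )]] )] [B [Q < >] [B [Q ( )]]]]

5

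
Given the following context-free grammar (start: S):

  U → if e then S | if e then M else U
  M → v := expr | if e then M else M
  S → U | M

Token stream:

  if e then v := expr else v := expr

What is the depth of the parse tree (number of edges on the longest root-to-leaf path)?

[S [M if e then [M v := expr] else [M v := expr]]]

3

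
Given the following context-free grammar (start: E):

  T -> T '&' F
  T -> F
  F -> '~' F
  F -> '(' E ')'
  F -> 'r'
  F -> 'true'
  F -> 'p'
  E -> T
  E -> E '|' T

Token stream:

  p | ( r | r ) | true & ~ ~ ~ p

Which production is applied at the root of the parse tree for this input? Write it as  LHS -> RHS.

[E [E [E [T [F p]]] | [T [F ( [E [E [T [F r]]] | [T [F r]]] )]]] | [T [T [F true]] & [F ~ [F ~ [F ~ [F p]]]]]]

E -> E '|' T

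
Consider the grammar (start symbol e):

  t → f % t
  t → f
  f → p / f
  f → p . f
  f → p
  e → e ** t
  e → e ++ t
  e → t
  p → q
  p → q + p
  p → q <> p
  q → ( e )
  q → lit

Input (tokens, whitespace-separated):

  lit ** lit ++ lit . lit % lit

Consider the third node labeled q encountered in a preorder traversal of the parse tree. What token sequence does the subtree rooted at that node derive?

[e [e [e [t [f [p [q lit]]]]] ** [t [f [p [q lit]]]]] ++ [t [f [p [q lit]] . [f [p [q lit]]]] % [t [f [p [q lit]]]]]]

lit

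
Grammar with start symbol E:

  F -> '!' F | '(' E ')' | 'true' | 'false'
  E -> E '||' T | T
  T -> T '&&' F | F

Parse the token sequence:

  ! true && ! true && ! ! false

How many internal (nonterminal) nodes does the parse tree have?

[E [T [T [T [F ! [F true]]] && [F ! [F true]]] && [F ! [F ! [F false]]]]]

11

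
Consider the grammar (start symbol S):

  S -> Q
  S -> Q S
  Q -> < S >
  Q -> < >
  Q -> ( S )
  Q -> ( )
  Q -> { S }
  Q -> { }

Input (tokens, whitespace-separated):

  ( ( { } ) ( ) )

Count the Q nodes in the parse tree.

4

[S [Q ( [S [Q ( [S [Q { }]] )] [S [Q ( )]]] )]]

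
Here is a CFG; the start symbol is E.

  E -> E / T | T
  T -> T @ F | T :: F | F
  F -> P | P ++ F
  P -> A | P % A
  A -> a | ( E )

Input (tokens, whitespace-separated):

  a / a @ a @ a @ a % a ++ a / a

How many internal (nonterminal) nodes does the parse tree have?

[E [E [E [T [F [P [A a]]]]] / [T [T [T [T [F [P [A a]]]] @ [F [P [A a]]]] @ [F [P [A a]]]] @ [F [P [P [A a]] % [A a]] ++ [F [P [A a]]]]]] / [T [F [P [A a]]]]]

32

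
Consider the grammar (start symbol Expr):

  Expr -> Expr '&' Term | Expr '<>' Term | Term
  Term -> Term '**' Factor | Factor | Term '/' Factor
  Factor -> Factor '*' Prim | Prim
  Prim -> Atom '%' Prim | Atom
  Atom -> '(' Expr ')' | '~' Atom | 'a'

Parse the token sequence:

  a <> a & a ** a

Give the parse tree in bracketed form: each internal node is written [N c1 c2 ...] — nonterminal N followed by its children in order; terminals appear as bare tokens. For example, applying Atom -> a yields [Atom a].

[Expr [Expr [Expr [Term [Factor [Prim [Atom a]]]]] <> [Term [Factor [Prim [Atom a]]]]] & [Term [Term [Factor [Prim [Atom a]]]] ** [Factor [Prim [Atom a]]]]]

Expr
Expr & Term
Expr <> Term & Term
Term <> Term & Term
Factor <> Term & Term
Prim <> Term & Term
Atom <> Term & Term
a <> Term & Term
a <> Factor & Term
a <> Prim & Term
a <> Atom & Term
a <> a & Term
a <> a & Term ** Factor
a <> a & Factor ** Factor
a <> a & Prim ** Factor
a <> a & Atom ** Factor
a <> a & a ** Factor
a <> a & a ** Prim
a <> a & a ** Atom
a <> a & a ** a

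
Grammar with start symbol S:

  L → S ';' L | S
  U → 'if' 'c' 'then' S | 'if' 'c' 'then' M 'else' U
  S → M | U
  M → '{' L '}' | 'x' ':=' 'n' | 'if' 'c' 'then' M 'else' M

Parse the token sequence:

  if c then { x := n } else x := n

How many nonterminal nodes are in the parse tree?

7

[S [M if c then [M { [L [S [M x := n]]] }] else [M x := n]]]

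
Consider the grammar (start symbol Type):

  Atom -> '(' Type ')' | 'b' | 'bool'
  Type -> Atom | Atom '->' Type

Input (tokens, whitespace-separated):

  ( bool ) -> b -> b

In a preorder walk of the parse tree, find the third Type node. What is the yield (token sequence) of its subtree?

[Type [Atom ( [Type [Atom bool]] )] -> [Type [Atom b] -> [Type [Atom b]]]]

b -> b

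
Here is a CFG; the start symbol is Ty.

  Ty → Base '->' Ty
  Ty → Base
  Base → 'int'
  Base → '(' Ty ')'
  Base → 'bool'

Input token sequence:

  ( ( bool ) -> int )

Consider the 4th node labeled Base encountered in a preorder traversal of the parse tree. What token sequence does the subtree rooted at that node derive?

[Ty [Base ( [Ty [Base ( [Ty [Base bool]] )] -> [Ty [Base int]]] )]]

int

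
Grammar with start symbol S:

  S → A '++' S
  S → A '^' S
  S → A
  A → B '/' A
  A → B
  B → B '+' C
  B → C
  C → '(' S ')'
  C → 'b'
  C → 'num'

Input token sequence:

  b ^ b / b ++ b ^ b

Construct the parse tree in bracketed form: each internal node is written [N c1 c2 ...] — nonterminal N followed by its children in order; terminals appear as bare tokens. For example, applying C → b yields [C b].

S
A ^ S
B ^ S
C ^ S
b ^ S
b ^ A ++ S
b ^ B / A ++ S
b ^ C / A ++ S
b ^ b / A ++ S
b ^ b / B ++ S
b ^ b / C ++ S
b ^ b / b ++ S
b ^ b / b ++ A ^ S
b ^ b / b ++ B ^ S
b ^ b / b ++ C ^ S
b ^ b / b ++ b ^ S
b ^ b / b ++ b ^ A
b ^ b / b ++ b ^ B
b ^ b / b ++ b ^ C
b ^ b / b ++ b ^ b

[S [A [B [C b]]] ^ [S [A [B [C b]] / [A [B [C b]]]] ++ [S [A [B [C b]]] ^ [S [A [B [C b]]]]]]]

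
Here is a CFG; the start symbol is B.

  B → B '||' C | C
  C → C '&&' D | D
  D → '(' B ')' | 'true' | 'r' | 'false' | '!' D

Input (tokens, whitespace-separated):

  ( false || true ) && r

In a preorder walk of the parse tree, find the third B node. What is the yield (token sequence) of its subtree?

false

[B [C [C [D ( [B [B [C [D false]]] || [C [D true]]] )]] && [D r]]]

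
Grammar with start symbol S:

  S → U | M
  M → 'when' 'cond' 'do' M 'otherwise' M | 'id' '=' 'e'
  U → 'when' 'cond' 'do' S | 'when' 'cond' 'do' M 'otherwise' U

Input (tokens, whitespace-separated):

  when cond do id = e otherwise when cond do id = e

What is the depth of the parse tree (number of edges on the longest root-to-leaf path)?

5

[S [U when cond do [M id = e] otherwise [U when cond do [S [M id = e]]]]]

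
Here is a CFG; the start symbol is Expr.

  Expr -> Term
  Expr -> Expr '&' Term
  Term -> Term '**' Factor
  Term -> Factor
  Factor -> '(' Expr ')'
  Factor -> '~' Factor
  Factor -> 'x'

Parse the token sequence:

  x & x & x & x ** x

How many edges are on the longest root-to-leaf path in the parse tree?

6

[Expr [Expr [Expr [Expr [Term [Factor x]]] & [Term [Factor x]]] & [Term [Factor x]]] & [Term [Term [Factor x]] ** [Factor x]]]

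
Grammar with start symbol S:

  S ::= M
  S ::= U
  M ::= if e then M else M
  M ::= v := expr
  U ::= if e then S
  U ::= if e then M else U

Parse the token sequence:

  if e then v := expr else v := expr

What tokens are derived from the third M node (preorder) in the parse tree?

[S [M if e then [M v := expr] else [M v := expr]]]

v := expr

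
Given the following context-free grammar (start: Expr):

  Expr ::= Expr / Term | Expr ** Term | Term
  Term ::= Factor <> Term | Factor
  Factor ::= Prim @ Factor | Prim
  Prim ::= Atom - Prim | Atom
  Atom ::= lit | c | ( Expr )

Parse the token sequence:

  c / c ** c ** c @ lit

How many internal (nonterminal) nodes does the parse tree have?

[Expr [Expr [Expr [Expr [Term [Factor [Prim [Atom c]]]]] / [Term [Factor [Prim [Atom c]]]]] ** [Term [Factor [Prim [Atom c]]]]] ** [Term [Factor [Prim [Atom c]] @ [Factor [Prim [Atom lit]]]]]]

23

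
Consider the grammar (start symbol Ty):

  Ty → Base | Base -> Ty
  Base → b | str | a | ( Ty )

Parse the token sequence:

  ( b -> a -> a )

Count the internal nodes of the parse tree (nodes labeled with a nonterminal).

[Ty [Base ( [Ty [Base b] -> [Ty [Base a] -> [Ty [Base a]]]] )]]

8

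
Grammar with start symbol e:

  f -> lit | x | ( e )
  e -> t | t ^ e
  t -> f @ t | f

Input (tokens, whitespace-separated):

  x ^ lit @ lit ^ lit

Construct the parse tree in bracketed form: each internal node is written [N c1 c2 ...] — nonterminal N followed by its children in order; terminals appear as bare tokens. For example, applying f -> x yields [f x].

e
t ^ e
f ^ e
x ^ e
x ^ t ^ e
x ^ f @ t ^ e
x ^ lit @ t ^ e
x ^ lit @ f ^ e
x ^ lit @ lit ^ e
x ^ lit @ lit ^ t
x ^ lit @ lit ^ f
x ^ lit @ lit ^ lit

[e [t [f x]] ^ [e [t [f lit] @ [t [f lit]]] ^ [e [t [f lit]]]]]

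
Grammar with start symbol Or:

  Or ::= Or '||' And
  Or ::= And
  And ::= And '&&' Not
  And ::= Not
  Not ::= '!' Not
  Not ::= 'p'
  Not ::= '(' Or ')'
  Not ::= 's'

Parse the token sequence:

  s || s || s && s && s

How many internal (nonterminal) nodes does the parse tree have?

[Or [Or [Or [And [Not s]]] || [And [Not s]]] || [And [And [And [Not s]] && [Not s]] && [Not s]]]

13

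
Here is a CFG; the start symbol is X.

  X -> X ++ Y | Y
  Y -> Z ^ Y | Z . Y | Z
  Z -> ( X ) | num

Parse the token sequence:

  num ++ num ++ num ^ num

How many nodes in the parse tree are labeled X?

3

[X [X [X [Y [Z num]]] ++ [Y [Z num]]] ++ [Y [Z num] ^ [Y [Z num]]]]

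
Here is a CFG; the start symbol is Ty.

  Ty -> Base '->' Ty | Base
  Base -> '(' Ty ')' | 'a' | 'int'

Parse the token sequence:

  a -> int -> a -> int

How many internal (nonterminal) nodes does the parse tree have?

8

[Ty [Base a] -> [Ty [Base int] -> [Ty [Base a] -> [Ty [Base int]]]]]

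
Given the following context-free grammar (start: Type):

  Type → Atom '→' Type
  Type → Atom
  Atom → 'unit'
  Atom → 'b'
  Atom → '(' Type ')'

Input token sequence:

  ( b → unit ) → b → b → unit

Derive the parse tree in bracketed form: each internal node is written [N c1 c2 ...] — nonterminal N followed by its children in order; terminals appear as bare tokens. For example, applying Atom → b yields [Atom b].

[Type [Atom ( [Type [Atom b] → [Type [Atom unit]]] )] → [Type [Atom b] → [Type [Atom b] → [Type [Atom unit]]]]]

Type
Atom → Type
( Type ) → Type
( Atom → Type ) → Type
( b → Type ) → Type
( b → Atom ) → Type
( b → unit ) → Type
( b → unit ) → Atom → Type
( b → unit ) → b → Type
( b → unit ) → b → Atom → Type
( b → unit ) → b → b → Type
( b → unit ) → b → b → Atom
( b → unit ) → b → b → unit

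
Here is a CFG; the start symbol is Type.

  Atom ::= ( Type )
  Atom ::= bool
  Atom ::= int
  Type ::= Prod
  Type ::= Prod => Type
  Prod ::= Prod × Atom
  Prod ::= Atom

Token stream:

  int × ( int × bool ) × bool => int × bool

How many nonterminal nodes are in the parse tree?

[Type [Prod [Prod [Prod [Atom int]] × [Atom ( [Type [Prod [Prod [Atom int]] × [Atom bool]]] )]] × [Atom bool]] => [Type [Prod [Prod [Atom int]] × [Atom bool]]]]

17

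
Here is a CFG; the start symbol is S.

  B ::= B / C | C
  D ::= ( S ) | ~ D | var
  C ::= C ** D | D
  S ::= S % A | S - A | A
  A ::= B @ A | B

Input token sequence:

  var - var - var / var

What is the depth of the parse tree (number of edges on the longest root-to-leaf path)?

[S [S [S [A [B [C [D var]]]]] - [A [B [C [D var]]]]] - [A [B [B [C [D var]]] / [C [D var]]]]]

7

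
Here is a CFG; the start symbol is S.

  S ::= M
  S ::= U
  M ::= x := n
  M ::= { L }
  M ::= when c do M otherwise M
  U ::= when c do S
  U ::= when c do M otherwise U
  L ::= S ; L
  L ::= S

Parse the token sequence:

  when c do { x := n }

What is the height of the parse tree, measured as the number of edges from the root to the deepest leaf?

7

[S [U when c do [S [M { [L [S [M x := n]]] }]]]]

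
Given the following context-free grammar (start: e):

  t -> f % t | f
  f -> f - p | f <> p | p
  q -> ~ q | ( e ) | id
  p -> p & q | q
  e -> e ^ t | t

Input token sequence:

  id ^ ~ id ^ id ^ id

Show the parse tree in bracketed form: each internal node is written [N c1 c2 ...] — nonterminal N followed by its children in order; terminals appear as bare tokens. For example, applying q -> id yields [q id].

[e [e [e [e [t [f [p [q id]]]]] ^ [t [f [p [q ~ [q id]]]]]] ^ [t [f [p [q id]]]]] ^ [t [f [p [q id]]]]]

e
e ^ t
e ^ t ^ t
e ^ t ^ t ^ t
t ^ t ^ t ^ t
f ^ t ^ t ^ t
p ^ t ^ t ^ t
q ^ t ^ t ^ t
id ^ t ^ t ^ t
id ^ f ^ t ^ t
id ^ p ^ t ^ t
id ^ q ^ t ^ t
id ^ ~ q ^ t ^ t
id ^ ~ id ^ t ^ t
id ^ ~ id ^ f ^ t
id ^ ~ id ^ p ^ t
id ^ ~ id ^ q ^ t
id ^ ~ id ^ id ^ t
id ^ ~ id ^ id ^ f
id ^ ~ id ^ id ^ p
id ^ ~ id ^ id ^ q
id ^ ~ id ^ id ^ id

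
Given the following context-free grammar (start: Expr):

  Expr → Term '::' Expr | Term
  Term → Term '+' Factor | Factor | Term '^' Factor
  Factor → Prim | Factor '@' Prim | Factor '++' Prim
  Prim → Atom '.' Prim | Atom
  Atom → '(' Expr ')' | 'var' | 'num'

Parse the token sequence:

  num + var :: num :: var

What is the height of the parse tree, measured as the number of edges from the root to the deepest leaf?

7

[Expr [Term [Term [Factor [Prim [Atom num]]]] + [Factor [Prim [Atom var]]]] :: [Expr [Term [Factor [Prim [Atom num]]]] :: [Expr [Term [Factor [Prim [Atom var]]]]]]]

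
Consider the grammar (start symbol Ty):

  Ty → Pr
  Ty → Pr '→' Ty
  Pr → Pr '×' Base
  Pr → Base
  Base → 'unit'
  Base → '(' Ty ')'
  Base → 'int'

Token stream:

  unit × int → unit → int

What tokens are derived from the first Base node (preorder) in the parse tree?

[Ty [Pr [Pr [Base unit]] × [Base int]] → [Ty [Pr [Base unit]] → [Ty [Pr [Base int]]]]]

unit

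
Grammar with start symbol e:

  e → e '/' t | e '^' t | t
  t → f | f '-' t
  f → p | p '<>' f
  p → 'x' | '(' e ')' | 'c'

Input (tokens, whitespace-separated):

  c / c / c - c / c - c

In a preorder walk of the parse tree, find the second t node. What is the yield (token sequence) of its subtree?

c

[e [e [e [e [t [f [p c]]]] / [t [f [p c]]]] / [t [f [p c]] - [t [f [p c]]]]] / [t [f [p c]] - [t [f [p c]]]]]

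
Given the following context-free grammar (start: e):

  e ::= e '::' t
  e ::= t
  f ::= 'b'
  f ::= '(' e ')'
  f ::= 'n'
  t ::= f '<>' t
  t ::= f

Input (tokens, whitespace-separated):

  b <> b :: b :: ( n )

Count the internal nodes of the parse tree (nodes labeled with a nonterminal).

14

[e [e [e [t [f b] <> [t [f b]]]] :: [t [f b]]] :: [t [f ( [e [t [f n]]] )]]]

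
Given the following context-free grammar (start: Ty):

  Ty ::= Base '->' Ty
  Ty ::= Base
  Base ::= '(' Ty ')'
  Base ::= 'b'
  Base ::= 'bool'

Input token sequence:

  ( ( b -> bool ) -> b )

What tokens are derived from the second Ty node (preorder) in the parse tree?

( b -> bool ) -> b

[Ty [Base ( [Ty [Base ( [Ty [Base b] -> [Ty [Base bool]]] )] -> [Ty [Base b]]] )]]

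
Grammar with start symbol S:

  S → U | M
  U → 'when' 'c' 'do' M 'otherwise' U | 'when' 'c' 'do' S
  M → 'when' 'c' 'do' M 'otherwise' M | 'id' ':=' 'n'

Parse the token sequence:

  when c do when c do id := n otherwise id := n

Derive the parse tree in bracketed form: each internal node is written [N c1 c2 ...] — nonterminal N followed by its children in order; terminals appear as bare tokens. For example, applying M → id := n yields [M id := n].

[S [U when c do [S [M when c do [M id := n] otherwise [M id := n]]]]]

S
U
when c do S
when c do M
when c do when c do M otherwise M
when c do when c do id := n otherwise M
when c do when c do id := n otherwise id := n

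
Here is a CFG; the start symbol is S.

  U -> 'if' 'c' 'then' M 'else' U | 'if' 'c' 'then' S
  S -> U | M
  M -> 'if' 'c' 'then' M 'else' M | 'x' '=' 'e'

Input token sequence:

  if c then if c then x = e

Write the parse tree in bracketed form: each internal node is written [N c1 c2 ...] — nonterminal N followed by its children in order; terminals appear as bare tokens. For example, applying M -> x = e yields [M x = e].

[S [U if c then [S [U if c then [S [M x = e]]]]]]

S
U
if c then S
if c then U
if c then if c then S
if c then if c then M
if c then if c then x = e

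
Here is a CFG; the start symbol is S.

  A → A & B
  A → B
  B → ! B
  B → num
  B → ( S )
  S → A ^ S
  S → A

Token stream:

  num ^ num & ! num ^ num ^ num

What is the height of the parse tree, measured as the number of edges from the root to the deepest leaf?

[S [A [B num]] ^ [S [A [A [B num]] & [B ! [B num]]] ^ [S [A [B num]] ^ [S [A [B num]]]]]]

6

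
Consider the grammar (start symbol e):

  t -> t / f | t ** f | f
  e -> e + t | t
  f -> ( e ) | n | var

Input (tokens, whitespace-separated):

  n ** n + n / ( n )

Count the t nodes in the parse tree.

[e [e [t [t [f n]] ** [f n]]] + [t [t [f n]] / [f ( [e [t [f n]]] )]]]

5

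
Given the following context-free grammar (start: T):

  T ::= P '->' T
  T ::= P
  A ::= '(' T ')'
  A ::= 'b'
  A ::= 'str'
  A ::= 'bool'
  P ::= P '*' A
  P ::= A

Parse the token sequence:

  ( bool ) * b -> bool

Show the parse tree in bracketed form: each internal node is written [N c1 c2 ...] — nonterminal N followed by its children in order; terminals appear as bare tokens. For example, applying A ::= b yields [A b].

T
P -> T
P * A -> T
A * A -> T
( T ) * A -> T
( P ) * A -> T
( A ) * A -> T
( bool ) * A -> T
( bool ) * b -> T
( bool ) * b -> P
( bool ) * b -> A
( bool ) * b -> bool

[T [P [P [A ( [T [P [A bool]]] )]] * [A b]] -> [T [P [A bool]]]]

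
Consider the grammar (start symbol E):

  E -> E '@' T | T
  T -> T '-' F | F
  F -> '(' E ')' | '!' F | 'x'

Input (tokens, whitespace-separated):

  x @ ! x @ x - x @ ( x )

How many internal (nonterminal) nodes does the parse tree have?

18

[E [E [E [E [T [F x]]] @ [T [F ! [F x]]]] @ [T [T [F x]] - [F x]]] @ [T [F ( [E [T [F x]]] )]]]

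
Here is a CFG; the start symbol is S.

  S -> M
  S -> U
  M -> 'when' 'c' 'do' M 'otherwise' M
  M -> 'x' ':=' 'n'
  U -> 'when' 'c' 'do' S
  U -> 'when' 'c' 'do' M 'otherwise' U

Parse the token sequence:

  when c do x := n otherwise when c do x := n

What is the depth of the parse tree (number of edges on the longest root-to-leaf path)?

5

[S [U when c do [M x := n] otherwise [U when c do [S [M x := n]]]]]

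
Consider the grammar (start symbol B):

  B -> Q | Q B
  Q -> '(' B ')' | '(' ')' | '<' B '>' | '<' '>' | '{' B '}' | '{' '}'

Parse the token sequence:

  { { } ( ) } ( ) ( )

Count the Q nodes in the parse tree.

5

[B [Q { [B [Q { }] [B [Q ( )]]] }] [B [Q ( )] [B [Q ( )]]]]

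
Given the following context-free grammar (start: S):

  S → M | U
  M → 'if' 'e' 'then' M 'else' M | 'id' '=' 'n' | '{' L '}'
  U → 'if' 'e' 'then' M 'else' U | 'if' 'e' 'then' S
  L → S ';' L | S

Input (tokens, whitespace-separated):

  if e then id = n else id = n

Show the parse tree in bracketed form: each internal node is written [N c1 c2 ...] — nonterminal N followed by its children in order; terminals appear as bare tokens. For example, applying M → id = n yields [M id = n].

S
M
if e then M else M
if e then id = n else M
if e then id = n else id = n

[S [M if e then [M id = n] else [M id = n]]]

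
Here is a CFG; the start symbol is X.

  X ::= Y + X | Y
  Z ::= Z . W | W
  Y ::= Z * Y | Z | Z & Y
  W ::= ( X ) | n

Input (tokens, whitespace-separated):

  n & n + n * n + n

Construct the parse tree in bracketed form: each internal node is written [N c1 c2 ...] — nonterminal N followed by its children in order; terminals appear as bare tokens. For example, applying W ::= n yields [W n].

X
Y + X
Z & Y + X
W & Y + X
n & Y + X
n & Z + X
n & W + X
n & n + X
n & n + Y + X
n & n + Z * Y + X
n & n + W * Y + X
n & n + n * Y + X
n & n + n * Z + X
n & n + n * W + X
n & n + n * n + X
n & n + n * n + Y
n & n + n * n + Z
n & n + n * n + W
n & n + n * n + n

[X [Y [Z [W n]] & [Y [Z [W n]]]] + [X [Y [Z [W n]] * [Y [Z [W n]]]] + [X [Y [Z [W n]]]]]]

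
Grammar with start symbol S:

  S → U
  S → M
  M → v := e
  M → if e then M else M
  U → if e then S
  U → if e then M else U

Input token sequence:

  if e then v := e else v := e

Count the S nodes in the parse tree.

[S [M if e then [M v := e] else [M v := e]]]

1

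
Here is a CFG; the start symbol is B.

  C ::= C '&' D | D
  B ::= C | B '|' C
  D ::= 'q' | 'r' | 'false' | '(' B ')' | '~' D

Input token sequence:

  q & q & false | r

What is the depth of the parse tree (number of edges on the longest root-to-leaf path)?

[B [B [C [C [C [D q]] & [D q]] & [D false]]] | [C [D r]]]

6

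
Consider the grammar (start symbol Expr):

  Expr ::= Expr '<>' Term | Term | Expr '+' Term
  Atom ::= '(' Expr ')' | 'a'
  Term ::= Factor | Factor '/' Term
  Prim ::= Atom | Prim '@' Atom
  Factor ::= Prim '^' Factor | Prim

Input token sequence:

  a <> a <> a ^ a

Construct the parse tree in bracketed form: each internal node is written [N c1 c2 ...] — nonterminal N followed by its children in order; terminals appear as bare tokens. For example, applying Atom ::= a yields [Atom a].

Expr
Expr <> Term
Expr <> Term <> Term
Term <> Term <> Term
Factor <> Term <> Term
Prim <> Term <> Term
Atom <> Term <> Term
a <> Term <> Term
a <> Factor <> Term
a <> Prim <> Term
a <> Atom <> Term
a <> a <> Term
a <> a <> Factor
a <> a <> Prim ^ Factor
a <> a <> Atom ^ Factor
a <> a <> a ^ Factor
a <> a <> a ^ Prim
a <> a <> a ^ Atom
a <> a <> a ^ a

[Expr [Expr [Expr [Term [Factor [Prim [Atom a]]]]] <> [Term [Factor [Prim [Atom a]]]]] <> [Term [Factor [Prim [Atom a]] ^ [Factor [Prim [Atom a]]]]]]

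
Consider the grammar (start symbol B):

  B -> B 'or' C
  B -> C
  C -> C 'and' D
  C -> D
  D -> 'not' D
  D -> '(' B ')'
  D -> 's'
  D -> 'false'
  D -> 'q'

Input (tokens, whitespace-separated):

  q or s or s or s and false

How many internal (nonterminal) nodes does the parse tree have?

14

[B [B [B [B [C [D q]]] or [C [D s]]] or [C [D s]]] or [C [C [D s]] and [D false]]]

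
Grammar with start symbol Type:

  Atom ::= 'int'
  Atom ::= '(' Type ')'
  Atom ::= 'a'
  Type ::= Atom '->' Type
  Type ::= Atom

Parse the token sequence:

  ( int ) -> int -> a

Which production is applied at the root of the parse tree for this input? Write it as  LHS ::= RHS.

[Type [Atom ( [Type [Atom int]] )] -> [Type [Atom int] -> [Type [Atom a]]]]

Type ::= Atom '->' Type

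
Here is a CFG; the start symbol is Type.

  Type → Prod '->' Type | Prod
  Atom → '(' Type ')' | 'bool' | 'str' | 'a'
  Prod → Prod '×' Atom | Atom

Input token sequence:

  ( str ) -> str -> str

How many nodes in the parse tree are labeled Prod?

[Type [Prod [Atom ( [Type [Prod [Atom str]]] )]] -> [Type [Prod [Atom str]] -> [Type [Prod [Atom str]]]]]

4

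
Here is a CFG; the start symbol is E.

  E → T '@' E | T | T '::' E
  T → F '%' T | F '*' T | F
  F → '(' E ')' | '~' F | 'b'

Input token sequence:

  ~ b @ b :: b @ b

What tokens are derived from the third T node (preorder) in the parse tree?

b

[E [T [F ~ [F b]]] @ [E [T [F b]] :: [E [T [F b]] @ [E [T [F b]]]]]]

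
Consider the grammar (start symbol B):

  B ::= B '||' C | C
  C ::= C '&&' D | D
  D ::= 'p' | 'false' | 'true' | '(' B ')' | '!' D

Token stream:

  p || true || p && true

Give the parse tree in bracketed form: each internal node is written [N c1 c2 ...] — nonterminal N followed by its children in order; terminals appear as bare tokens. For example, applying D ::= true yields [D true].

[B [B [B [C [D p]]] || [C [D true]]] || [C [C [D p]] && [D true]]]

B
B || C
B || C || C
C || C || C
D || C || C
p || C || C
p || D || C
p || true || C
p || true || C && D
p || true || D && D
p || true || p && D
p || true || p && true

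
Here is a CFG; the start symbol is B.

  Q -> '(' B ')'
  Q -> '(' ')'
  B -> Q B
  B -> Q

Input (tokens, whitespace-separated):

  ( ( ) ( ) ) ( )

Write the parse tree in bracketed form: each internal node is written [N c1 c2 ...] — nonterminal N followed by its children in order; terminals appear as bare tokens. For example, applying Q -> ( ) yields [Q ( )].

[B [Q ( [B [Q ( )] [B [Q ( )]]] )] [B [Q ( )]]]

B
Q B
( B ) B
( Q B ) B
( ( ) B ) B
( ( ) Q ) B
( ( ) ( ) ) B
( ( ) ( ) ) Q
( ( ) ( ) ) ( )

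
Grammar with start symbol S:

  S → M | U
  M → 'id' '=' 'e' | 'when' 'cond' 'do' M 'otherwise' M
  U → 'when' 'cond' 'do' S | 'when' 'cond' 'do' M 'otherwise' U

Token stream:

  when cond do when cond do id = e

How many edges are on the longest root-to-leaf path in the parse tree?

6

[S [U when cond do [S [U when cond do [S [M id = e]]]]]]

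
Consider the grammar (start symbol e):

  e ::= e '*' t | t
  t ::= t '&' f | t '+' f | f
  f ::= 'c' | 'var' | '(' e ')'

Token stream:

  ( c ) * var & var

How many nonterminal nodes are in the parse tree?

[e [e [t [f ( [e [t [f c]]] )]]] * [t [t [f var]] & [f var]]]

11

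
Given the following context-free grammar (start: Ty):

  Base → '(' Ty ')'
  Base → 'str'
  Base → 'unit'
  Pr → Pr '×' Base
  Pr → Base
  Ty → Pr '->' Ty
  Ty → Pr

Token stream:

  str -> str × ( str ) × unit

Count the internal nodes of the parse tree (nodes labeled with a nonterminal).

[Ty [Pr [Base str]] -> [Ty [Pr [Pr [Pr [Base str]] × [Base ( [Ty [Pr [Base str]]] )]] × [Base unit]]]]

13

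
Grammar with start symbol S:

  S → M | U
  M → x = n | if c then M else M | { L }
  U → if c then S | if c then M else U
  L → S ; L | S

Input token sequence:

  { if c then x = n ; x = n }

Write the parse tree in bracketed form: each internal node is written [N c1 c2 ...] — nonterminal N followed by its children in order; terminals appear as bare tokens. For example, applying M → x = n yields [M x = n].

[S [M { [L [S [U if c then [S [M x = n]]]] ; [L [S [M x = n]]]] }]]

S
M
{ L }
{ S ; L }
{ U ; L }
{ if c then S ; L }
{ if c then M ; L }
{ if c then x = n ; L }
{ if c then x = n ; S }
{ if c then x = n ; M }
{ if c then x = n ; x = n }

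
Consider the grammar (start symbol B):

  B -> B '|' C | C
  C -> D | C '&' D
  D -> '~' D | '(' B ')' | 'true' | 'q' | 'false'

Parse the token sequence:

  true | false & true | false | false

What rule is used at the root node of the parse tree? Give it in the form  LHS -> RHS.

[B [B [B [B [C [D true]]] | [C [C [D false]] & [D true]]] | [C [D false]]] | [C [D false]]]

B -> B '|' C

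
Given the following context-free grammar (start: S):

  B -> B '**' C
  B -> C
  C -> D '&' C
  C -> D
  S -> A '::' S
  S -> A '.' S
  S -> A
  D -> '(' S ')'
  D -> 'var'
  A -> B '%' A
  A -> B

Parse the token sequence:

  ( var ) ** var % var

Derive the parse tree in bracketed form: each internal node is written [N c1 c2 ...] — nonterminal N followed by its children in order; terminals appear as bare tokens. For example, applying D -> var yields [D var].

[S [A [B [B [C [D ( [S [A [B [C [D var]]]]] )]]] ** [C [D var]]] % [A [B [C [D var]]]]]]

S
A
B % A
B ** C % A
C ** C % A
D ** C % A
( S ) ** C % A
( A ) ** C % A
( B ) ** C % A
( C ) ** C % A
( D ) ** C % A
( var ) ** C % A
( var ) ** D % A
( var ) ** var % A
( var ) ** var % B
( var ) ** var % C
( var ) ** var % D
( var ) ** var % var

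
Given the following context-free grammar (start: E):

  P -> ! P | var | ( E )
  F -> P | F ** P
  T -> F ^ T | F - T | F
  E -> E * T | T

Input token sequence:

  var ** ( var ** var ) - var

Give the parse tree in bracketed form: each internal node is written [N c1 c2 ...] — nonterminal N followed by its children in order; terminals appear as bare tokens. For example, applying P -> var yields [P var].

E
T
F - T
F ** P - T
P ** P - T
var ** P - T
var ** ( E ) - T
var ** ( T ) - T
var ** ( F ) - T
var ** ( F ** P ) - T
var ** ( P ** P ) - T
var ** ( var ** P ) - T
var ** ( var ** var ) - T
var ** ( var ** var ) - F
var ** ( var ** var ) - P
var ** ( var ** var ) - var

[E [T [F [F [P var]] ** [P ( [E [T [F [F [P var]] ** [P var]]]] )]] - [T [F [P var]]]]]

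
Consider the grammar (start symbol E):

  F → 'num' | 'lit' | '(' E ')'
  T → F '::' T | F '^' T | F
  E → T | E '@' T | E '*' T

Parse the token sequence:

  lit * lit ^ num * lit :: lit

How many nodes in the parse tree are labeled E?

[E [E [E [T [F lit]]] * [T [F lit] ^ [T [F num]]]] * [T [F lit] :: [T [F lit]]]]

3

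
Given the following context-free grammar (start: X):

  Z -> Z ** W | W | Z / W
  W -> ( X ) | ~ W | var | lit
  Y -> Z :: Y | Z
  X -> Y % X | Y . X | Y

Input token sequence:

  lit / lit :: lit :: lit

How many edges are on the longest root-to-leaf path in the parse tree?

6

[X [Y [Z [Z [W lit]] / [W lit]] :: [Y [Z [W lit]] :: [Y [Z [W lit]]]]]]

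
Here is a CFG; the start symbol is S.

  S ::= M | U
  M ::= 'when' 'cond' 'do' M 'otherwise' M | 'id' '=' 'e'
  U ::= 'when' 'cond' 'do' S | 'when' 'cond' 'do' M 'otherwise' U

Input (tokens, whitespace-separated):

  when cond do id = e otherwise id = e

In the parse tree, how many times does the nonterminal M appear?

3

[S [M when cond do [M id = e] otherwise [M id = e]]]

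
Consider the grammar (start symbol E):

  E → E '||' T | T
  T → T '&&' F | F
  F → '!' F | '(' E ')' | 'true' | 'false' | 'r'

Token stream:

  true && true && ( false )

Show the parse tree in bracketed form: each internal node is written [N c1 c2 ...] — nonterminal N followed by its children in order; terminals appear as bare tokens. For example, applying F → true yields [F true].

E
T
T && F
T && F && F
F && F && F
true && F && F
true && true && F
true && true && ( E )
true && true && ( T )
true && true && ( F )
true && true && ( false )

[E [T [T [T [F true]] && [F true]] && [F ( [E [T [F false]]] )]]]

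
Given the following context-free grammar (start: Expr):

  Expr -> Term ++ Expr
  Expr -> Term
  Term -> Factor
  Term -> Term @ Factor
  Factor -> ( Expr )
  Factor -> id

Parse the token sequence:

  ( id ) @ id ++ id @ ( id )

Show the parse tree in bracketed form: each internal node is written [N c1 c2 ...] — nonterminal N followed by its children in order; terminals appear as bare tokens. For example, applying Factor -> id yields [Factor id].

[Expr [Term [Term [Factor ( [Expr [Term [Factor id]]] )]] @ [Factor id]] ++ [Expr [Term [Term [Factor id]] @ [Factor ( [Expr [Term [Factor id]]] )]]]]

Expr
Term ++ Expr
Term @ Factor ++ Expr
Factor @ Factor ++ Expr
( Expr ) @ Factor ++ Expr
( Term ) @ Factor ++ Expr
( Factor ) @ Factor ++ Expr
( id ) @ Factor ++ Expr
( id ) @ id ++ Expr
( id ) @ id ++ Term
( id ) @ id ++ Term @ Factor
( id ) @ id ++ Factor @ Factor
( id ) @ id ++ id @ Factor
( id ) @ id ++ id @ ( Expr )
( id ) @ id ++ id @ ( Term )
( id ) @ id ++ id @ ( Factor )
( id ) @ id ++ id @ ( id )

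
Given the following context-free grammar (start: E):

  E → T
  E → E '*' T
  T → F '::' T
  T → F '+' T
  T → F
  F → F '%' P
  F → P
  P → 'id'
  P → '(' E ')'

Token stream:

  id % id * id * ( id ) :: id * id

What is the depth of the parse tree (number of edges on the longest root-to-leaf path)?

[E [E [E [E [T [F [F [P id]] % [P id]]]] * [T [F [P id]]]] * [T [F [P ( [E [T [F [P id]]]] )]] :: [T [F [P id]]]]] * [T [F [P id]]]]

9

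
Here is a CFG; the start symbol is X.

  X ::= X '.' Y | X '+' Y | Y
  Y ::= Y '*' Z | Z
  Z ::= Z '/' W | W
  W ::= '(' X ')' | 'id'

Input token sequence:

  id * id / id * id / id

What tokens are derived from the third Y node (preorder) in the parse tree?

[X [Y [Y [Y [Z [W id]]] * [Z [Z [W id]] / [W id]]] * [Z [Z [W id]] / [W id]]]]

id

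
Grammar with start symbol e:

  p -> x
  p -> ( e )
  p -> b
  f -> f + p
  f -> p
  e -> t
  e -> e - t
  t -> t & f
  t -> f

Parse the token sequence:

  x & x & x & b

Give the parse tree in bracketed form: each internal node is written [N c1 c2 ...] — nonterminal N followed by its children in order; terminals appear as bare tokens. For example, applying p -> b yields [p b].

e
t
t & f
t & f & f
t & f & f & f
f & f & f & f
p & f & f & f
x & f & f & f
x & p & f & f
x & x & f & f
x & x & p & f
x & x & x & f
x & x & x & p
x & x & x & b

[e [t [t [t [t [f [p x]]] & [f [p x]]] & [f [p x]]] & [f [p b]]]]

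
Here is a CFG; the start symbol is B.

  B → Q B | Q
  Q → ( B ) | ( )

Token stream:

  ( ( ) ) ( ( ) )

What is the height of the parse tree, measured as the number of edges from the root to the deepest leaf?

5

[B [Q ( [B [Q ( )]] )] [B [Q ( [B [Q ( )]] )]]]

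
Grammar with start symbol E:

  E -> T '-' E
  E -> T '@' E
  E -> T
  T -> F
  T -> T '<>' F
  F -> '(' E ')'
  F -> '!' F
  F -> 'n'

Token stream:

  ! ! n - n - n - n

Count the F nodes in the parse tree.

[E [T [F ! [F ! [F n]]]] - [E [T [F n]] - [E [T [F n]] - [E [T [F n]]]]]]

6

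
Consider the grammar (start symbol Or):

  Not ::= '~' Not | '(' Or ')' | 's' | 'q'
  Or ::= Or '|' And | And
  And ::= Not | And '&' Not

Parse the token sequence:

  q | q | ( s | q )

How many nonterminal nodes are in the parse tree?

[Or [Or [Or [And [Not q]]] | [And [Not q]]] | [And [Not ( [Or [Or [And [Not s]]] | [And [Not q]]] )]]]

15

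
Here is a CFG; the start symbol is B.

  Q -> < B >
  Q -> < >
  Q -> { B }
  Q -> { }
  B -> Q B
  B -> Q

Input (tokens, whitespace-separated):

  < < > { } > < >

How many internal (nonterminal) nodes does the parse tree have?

8

[B [Q < [B [Q < >] [B [Q { }]]] >] [B [Q < >]]]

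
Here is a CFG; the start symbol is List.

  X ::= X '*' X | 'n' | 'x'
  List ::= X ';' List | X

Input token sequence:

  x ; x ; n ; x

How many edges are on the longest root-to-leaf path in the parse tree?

5

[List [X x] ; [List [X x] ; [List [X n] ; [List [X x]]]]]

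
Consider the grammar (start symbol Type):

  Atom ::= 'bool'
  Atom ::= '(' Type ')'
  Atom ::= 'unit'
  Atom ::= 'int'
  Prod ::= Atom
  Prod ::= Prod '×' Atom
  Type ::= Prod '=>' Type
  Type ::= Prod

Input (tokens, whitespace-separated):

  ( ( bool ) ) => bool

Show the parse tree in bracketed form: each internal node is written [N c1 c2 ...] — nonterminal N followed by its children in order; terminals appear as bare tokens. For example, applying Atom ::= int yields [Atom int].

Type
Prod => Type
Atom => Type
( Type ) => Type
( Prod ) => Type
( Atom ) => Type
( ( Type ) ) => Type
( ( Prod ) ) => Type
( ( Atom ) ) => Type
( ( bool ) ) => Type
( ( bool ) ) => Prod
( ( bool ) ) => Atom
( ( bool ) ) => bool

[Type [Prod [Atom ( [Type [Prod [Atom ( [Type [Prod [Atom bool]]] )]]] )]] => [Type [Prod [Atom bool]]]]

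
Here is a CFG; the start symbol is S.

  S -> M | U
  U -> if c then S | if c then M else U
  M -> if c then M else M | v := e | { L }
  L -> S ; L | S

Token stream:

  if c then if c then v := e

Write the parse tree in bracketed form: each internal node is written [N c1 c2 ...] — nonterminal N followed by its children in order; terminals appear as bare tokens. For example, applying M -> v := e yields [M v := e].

[S [U if c then [S [U if c then [S [M v := e]]]]]]

S
U
if c then S
if c then U
if c then if c then S
if c then if c then M
if c then if c then v := e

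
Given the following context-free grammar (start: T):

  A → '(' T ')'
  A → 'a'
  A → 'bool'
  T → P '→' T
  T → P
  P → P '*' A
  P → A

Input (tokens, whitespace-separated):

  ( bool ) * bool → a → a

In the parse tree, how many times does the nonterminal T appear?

4

[T [P [P [A ( [T [P [A bool]]] )]] * [A bool]] → [T [P [A a]] → [T [P [A a]]]]]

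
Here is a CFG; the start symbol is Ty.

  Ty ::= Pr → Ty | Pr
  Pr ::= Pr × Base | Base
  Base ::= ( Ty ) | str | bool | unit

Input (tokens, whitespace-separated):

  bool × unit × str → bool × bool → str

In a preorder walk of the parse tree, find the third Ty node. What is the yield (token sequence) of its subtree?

[Ty [Pr [Pr [Pr [Base bool]] × [Base unit]] × [Base str]] → [Ty [Pr [Pr [Base bool]] × [Base bool]] → [Ty [Pr [Base str]]]]]

str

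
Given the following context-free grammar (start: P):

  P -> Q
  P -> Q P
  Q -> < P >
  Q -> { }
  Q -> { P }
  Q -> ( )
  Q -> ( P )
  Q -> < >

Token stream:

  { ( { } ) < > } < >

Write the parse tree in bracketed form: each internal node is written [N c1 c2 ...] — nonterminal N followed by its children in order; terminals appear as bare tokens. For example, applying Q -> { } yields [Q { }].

P
Q P
{ P } P
{ Q P } P
{ ( P ) P } P
{ ( Q ) P } P
{ ( { } ) P } P
{ ( { } ) Q } P
{ ( { } ) < > } P
{ ( { } ) < > } Q
{ ( { } ) < > } < >

[P [Q { [P [Q ( [P [Q { }]] )] [P [Q < >]]] }] [P [Q < >]]]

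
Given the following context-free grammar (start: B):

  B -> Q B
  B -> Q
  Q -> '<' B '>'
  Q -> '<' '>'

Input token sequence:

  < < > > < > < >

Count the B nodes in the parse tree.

4

[B [Q < [B [Q < >]] >] [B [Q < >] [B [Q < >]]]]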